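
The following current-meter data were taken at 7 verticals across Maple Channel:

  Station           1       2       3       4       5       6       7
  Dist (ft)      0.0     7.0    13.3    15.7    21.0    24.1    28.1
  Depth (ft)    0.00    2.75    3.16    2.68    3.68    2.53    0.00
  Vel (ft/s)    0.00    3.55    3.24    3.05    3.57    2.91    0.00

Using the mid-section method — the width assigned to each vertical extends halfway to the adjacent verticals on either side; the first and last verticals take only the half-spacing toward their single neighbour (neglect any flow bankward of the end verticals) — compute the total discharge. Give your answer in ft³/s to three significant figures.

222 ft³/s

w_2 = (13.3 − 0.0)/2 = 6.65 ft; q_2 = 3.55 × 2.75 × 6.65 = 64.92 ft³/s
w_3 = (15.7 − 7.0)/2 = 4.35 ft; q_3 = 3.24 × 3.16 × 4.35 = 44.54 ft³/s
w_4 = (21.0 − 13.3)/2 = 3.85 ft; q_4 = 3.05 × 2.68 × 3.85 = 31.47 ft³/s
w_5 = (24.1 − 15.7)/2 = 4.2 ft; q_5 = 3.57 × 3.68 × 4.2 = 55.18 ft³/s
w_6 = (28.1 − 21.0)/2 = 3.55 ft; q_6 = 2.91 × 2.53 × 3.55 = 26.14 ft³/s
Stations 1, 7 contribute zero (depth or velocity is 0).
Q = Σ qᵢ = 222.2 ft³/s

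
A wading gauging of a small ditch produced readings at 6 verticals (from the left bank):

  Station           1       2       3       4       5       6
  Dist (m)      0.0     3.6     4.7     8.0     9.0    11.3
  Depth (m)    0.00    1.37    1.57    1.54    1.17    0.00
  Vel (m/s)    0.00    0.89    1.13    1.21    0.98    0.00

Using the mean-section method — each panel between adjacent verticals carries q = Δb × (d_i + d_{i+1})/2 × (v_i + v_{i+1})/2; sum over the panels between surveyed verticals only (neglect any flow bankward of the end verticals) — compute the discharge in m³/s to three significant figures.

10.9 m³/s

Panel 1-2: Δb = 3.6 m, d̄ = (0.00+1.37)/2 = 0.685, v̄ = (0.00+0.89)/2 = 0.445 → q = 3.6×0.685×0.445 = 1.097 m³/s
Panel 2-3: Δb = 1.1 m, d̄ = (1.37+1.57)/2 = 1.47, v̄ = (0.89+1.13)/2 = 1.01 → q = 1.1×1.47×1.01 = 1.633 m³/s
Panel 3-4: Δb = 3.3 m, d̄ = (1.57+1.54)/2 = 1.555, v̄ = (1.13+1.21)/2 = 1.17 → q = 3.3×1.555×1.17 = 6.004 m³/s
Panel 4-5: Δb = 1 m, d̄ = (1.54+1.17)/2 = 1.355, v̄ = (1.21+0.98)/2 = 1.095 → q = 1×1.355×1.095 = 1.484 m³/s
Panel 5-6: Δb = 2.3 m, d̄ = (1.17+0.00)/2 = 0.585, v̄ = (0.98+0.00)/2 = 0.49 → q = 2.3×0.585×0.49 = 0.6593 m³/s
Q = Σ q = 10.88 m³/s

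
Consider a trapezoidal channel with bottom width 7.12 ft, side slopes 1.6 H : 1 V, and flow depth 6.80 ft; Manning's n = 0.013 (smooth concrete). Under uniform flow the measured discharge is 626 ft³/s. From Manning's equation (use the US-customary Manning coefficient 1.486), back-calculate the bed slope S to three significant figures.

0.000346

A = (b + z·y)·y = (7.12 + 1.6×6.80)×6.80 = 122.4 ft²
P = b + 2y√(1+z²) = 7.12 + 2×6.80×√(1+1.6²) = 32.78 ft
R = A/P = 122.4/32.78 = 3.734 ft
S = (Q·n / (1.486·A·R^(2/3)))² = (626×0.013 / (1.486×122.4×2.407))² = 0.0003456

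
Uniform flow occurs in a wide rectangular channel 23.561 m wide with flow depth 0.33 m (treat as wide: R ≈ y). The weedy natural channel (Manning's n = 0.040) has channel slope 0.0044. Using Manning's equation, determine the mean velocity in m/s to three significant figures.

A = b·y = 23.561 × 0.33 = 7.775 m²
Wide channel: R ≈ y = 0.33 m
Q = (1/n)·A·R^(2/3)·S^(1/2) = (1/0.040) × 7.775 × 0.3300^(2/3) × 0.0044^(1/2) = 6.157 m³/s
V = Q/A = 6.157/7.775 = 0.7919 m/s

0.792 m/s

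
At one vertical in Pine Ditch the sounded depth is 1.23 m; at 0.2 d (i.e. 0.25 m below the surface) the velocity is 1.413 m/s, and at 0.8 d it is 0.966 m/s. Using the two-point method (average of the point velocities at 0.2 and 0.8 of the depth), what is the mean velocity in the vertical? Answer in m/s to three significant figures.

v̄ = (1.413 + 0.966) / 2 = 1.190 m/s

1.19 m/s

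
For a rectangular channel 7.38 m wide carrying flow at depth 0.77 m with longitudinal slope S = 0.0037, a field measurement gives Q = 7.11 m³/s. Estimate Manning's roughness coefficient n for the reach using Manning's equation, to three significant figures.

0.0360

A = b·y = 7.38 × 0.77 = 5.683 m²
P = b + 2y = 7.38 + 2×0.77 = 8.920 m
R = A/P = 5.683/8.920 = 0.6371 m
n = (1/Q)·A·R^(2/3)·S^(1/2) = (1/7.11) × 5.683 × 0.7404 × 0.06083 = 0.03599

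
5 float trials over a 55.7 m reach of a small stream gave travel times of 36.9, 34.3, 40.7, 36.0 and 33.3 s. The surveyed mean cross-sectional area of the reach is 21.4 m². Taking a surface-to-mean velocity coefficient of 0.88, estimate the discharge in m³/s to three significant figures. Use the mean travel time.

t̄ = (36.9 + 34.3 + 40.7 + 36.0 + 33.3) / 5 = 36.24 s
v_surface = L / t̄ = 55.7 / 36.24 = 1.537 m/s
v_mean = 0.88 × 1.537 = 1.353 m/s
Q = A × v_mean = 21.4 × 1.353 = 28.94 m³/s

28.9 m³/s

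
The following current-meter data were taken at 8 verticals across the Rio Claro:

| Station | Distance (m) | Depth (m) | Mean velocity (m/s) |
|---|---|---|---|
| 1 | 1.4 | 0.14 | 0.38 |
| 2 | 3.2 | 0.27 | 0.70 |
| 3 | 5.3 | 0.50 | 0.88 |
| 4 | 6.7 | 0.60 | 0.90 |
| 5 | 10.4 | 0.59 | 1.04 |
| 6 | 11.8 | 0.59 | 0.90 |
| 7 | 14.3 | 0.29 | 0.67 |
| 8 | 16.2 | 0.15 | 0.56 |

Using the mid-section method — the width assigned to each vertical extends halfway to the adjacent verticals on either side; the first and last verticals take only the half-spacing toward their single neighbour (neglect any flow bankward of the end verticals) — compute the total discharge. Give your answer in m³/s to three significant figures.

w_1 = (3.2 − 1.4)/2 = 0.9 m; q_1 = 0.38 × 0.14 × 0.9 = 0.04788 m³/s
w_2 = (5.3 − 1.4)/2 = 1.95 m; q_2 = 0.70 × 0.27 × 1.95 = 0.3686 m³/s
w_3 = (6.7 − 3.2)/2 = 1.75 m; q_3 = 0.88 × 0.50 × 1.75 = 0.7700 m³/s
w_4 = (10.4 − 5.3)/2 = 2.55 m; q_4 = 0.90 × 0.60 × 2.55 = 1.377 m³/s
w_5 = (11.8 − 6.7)/2 = 2.55 m; q_5 = 1.04 × 0.59 × 2.55 = 1.565 m³/s
w_6 = (14.3 − 10.4)/2 = 1.95 m; q_6 = 0.90 × 0.59 × 1.95 = 1.035 m³/s
w_7 = (16.2 − 11.8)/2 = 2.2 m; q_7 = 0.67 × 0.29 × 2.2 = 0.4275 m³/s
w_8 = (16.2 − 14.3)/2 = 0.95 m; q_8 = 0.56 × 0.15 × 0.95 = 0.07980 m³/s
Q = Σ qᵢ = 5.671 m³/s

5.67 m³/s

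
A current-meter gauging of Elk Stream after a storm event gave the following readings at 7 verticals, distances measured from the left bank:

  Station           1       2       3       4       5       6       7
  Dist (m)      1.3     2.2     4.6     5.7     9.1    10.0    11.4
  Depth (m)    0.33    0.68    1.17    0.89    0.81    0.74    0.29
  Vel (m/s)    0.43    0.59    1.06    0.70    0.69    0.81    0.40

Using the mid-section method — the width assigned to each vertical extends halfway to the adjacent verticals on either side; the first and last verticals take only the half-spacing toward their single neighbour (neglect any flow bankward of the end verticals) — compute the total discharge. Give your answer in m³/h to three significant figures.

w_1 = (2.2 − 1.3)/2 = 0.45 m; q_1 = 0.43 × 0.33 × 0.45 = 0.06386 m³/s
w_2 = (4.6 − 1.3)/2 = 1.65 m; q_2 = 0.59 × 0.68 × 1.65 = 0.6620 m³/s
w_3 = (5.7 − 2.2)/2 = 1.75 m; q_3 = 1.06 × 1.17 × 1.75 = 2.170 m³/s
w_4 = (9.1 − 4.6)/2 = 2.25 m; q_4 = 0.70 × 0.89 × 2.25 = 1.402 m³/s
w_5 = (10.0 − 5.7)/2 = 2.15 m; q_5 = 0.69 × 0.81 × 2.15 = 1.202 m³/s
w_6 = (11.4 − 9.1)/2 = 1.15 m; q_6 = 0.81 × 0.74 × 1.15 = 0.6893 m³/s
w_7 = (11.4 − 10.0)/2 = 0.7 m; q_7 = 0.40 × 0.29 × 0.7 = 0.08120 m³/s
Q = Σ qᵢ = 6.270 m³/s
= 6.270 × 3600 = 22570 m³/h

22600 m³/h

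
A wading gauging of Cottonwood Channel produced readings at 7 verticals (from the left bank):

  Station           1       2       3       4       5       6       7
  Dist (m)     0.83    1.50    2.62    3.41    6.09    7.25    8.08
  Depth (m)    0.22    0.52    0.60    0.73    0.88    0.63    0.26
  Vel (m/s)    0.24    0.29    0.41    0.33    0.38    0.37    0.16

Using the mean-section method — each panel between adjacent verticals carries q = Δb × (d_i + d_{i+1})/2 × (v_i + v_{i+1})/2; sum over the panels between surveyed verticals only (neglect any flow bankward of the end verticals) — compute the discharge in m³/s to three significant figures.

Panel 1-2: Δb = 0.67 m, d̄ = (0.22+0.52)/2 = 0.37, v̄ = (0.24+0.29)/2 = 0.265 → q = 0.67×0.37×0.265 = 0.06569 m³/s
Panel 2-3: Δb = 1.12 m, d̄ = (0.52+0.60)/2 = 0.56, v̄ = (0.29+0.41)/2 = 0.35 → q = 1.12×0.56×0.35 = 0.2195 m³/s
Panel 3-4: Δb = 0.79 m, d̄ = (0.60+0.73)/2 = 0.665, v̄ = (0.41+0.33)/2 = 0.37 → q = 0.79×0.665×0.37 = 0.1944 m³/s
Panel 4-5: Δb = 2.68 m, d̄ = (0.73+0.88)/2 = 0.805, v̄ = (0.33+0.38)/2 = 0.355 → q = 2.68×0.805×0.355 = 0.7659 m³/s
Panel 5-6: Δb = 1.16 m, d̄ = (0.88+0.63)/2 = 0.755, v̄ = (0.38+0.37)/2 = 0.375 → q = 1.16×0.755×0.375 = 0.3284 m³/s
Panel 6-7: Δb = 0.83 m, d̄ = (0.63+0.26)/2 = 0.445, v̄ = (0.37+0.16)/2 = 0.265 → q = 0.83×0.445×0.265 = 0.09788 m³/s
Q = Σ q = 1.672 m³/s

1.67 m³/s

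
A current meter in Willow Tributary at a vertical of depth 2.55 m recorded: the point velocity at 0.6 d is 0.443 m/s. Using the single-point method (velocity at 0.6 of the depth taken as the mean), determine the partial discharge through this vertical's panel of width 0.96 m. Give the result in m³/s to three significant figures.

v̄ = v₀.₆ = 0.443 m/s
q = v̄ × d × w = 0.4430 × 2.55 × 0.96 = 1.084 m³/s

1.08 m³/s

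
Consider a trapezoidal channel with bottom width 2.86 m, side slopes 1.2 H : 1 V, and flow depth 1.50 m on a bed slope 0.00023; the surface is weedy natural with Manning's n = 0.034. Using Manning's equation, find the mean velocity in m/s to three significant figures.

A = (b + z·y)·y = (2.86 + 1.2×1.50)×1.50 = 6.990 m²
P = b + 2y√(1+z²) = 2.86 + 2×1.50×√(1+1.2²) = 7.546 m
R = A/P = 6.990/7.546 = 0.9263 m
Q = (1/n)·A·R^(2/3)·S^(1/2) = (1/0.034) × 6.990 × 0.9263^(2/3) × 0.00023^(1/2) = 2.963 m³/s
V = Q/A = 2.963/6.990 = 0.4239 m/s

0.424 m/s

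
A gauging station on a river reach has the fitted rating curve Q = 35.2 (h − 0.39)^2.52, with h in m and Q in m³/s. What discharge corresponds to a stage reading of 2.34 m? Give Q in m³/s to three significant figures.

189 m³/s

Q = 35.2 × (2.34 − 0.39)^2.52 = 35.2 × 1.95^2.52 = 189.4 m³/s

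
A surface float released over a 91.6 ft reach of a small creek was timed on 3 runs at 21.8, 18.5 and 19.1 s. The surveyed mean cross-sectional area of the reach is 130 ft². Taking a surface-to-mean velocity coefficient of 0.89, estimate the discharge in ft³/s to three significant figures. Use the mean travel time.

t̄ = (21.8 + 18.5 + 19.1) / 3 = 19.8 s
v_surface = L / t̄ = 91.6 / 19.8 = 4.626 ft/s
v_mean = 0.89 × 4.626 = 4.117 ft/s
Q = A × v_mean = 130 × 4.117 = 535.3 ft³/s

535 ft³/s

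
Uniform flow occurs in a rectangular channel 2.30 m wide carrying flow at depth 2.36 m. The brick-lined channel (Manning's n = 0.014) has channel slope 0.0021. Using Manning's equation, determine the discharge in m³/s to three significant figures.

A = b·y = 2.30 × 2.36 = 5.428 m²
P = b + 2y = 2.30 + 2×2.36 = 7.020 m
R = A/P = 5.428/7.020 = 0.7732 m
Q = (1/n)·A·R^(2/3)·S^(1/2) = (1/0.014) × 5.428 × 0.7732^(2/3) × 0.0021^(1/2) = 14.97 m³/s

15.0 m³/s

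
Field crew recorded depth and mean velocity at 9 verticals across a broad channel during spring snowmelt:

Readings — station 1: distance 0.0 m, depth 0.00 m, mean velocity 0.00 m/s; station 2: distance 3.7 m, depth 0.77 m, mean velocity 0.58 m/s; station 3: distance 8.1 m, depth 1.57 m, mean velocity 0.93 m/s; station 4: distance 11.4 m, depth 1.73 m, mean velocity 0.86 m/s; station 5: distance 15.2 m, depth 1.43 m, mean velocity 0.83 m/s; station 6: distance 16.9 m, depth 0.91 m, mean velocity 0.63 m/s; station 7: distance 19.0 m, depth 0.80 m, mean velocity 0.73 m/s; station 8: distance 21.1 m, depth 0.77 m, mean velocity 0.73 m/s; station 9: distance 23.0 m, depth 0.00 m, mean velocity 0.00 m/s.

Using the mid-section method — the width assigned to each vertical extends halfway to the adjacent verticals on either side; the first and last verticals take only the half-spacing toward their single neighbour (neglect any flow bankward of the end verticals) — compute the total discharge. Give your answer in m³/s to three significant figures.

w_2 = (8.1 − 0.0)/2 = 4.05 m; q_2 = 0.58 × 0.77 × 4.05 = 1.809 m³/s
w_3 = (11.4 − 3.7)/2 = 3.85 m; q_3 = 0.93 × 1.57 × 3.85 = 5.621 m³/s
w_4 = (15.2 − 8.1)/2 = 3.55 m; q_4 = 0.86 × 1.73 × 3.55 = 5.282 m³/s
w_5 = (16.9 − 11.4)/2 = 2.75 m; q_5 = 0.83 × 1.43 × 2.75 = 3.264 m³/s
w_6 = (19.0 − 15.2)/2 = 1.9 m; q_6 = 0.63 × 0.91 × 1.9 = 1.089 m³/s
w_7 = (21.1 − 16.9)/2 = 2.1 m; q_7 = 0.73 × 0.80 × 2.1 = 1.226 m³/s
w_8 = (23.0 − 19.0)/2 = 2 m; q_8 = 0.73 × 0.77 × 2 = 1.124 m³/s
Stations 1, 9 contribute zero (depth or velocity is 0).
Q = Σ qᵢ = 19.42 m³/s

19.4 m³/s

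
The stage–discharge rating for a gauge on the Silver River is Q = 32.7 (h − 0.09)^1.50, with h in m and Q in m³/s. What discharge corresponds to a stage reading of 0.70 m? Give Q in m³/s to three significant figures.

15.6 m³/s

Q = 32.7 × (0.70 − 0.09)^1.50 = 32.7 × 0.61^1.50 = 15.58 m³/s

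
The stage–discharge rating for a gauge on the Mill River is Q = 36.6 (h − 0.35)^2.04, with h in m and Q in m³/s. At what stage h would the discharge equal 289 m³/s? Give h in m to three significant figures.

3.10 m

h − h₀ = (Q/C)^(1/b) = (289/36.6)^(1/2.04) = 2.754 m
h = 0.35 + 2.754 = 3.104 m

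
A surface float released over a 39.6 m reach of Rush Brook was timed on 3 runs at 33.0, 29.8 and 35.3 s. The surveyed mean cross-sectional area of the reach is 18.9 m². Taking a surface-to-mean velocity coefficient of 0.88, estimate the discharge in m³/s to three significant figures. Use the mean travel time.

20.1 m³/s

t̄ = (33.0 + 29.8 + 35.3) / 3 = 32.7 s
v_surface = L / t̄ = 39.6 / 32.7 = 1.211 m/s
v_mean = 0.88 × 1.211 = 1.066 m/s
Q = A × v_mean = 18.9 × 1.066 = 20.14 m³/s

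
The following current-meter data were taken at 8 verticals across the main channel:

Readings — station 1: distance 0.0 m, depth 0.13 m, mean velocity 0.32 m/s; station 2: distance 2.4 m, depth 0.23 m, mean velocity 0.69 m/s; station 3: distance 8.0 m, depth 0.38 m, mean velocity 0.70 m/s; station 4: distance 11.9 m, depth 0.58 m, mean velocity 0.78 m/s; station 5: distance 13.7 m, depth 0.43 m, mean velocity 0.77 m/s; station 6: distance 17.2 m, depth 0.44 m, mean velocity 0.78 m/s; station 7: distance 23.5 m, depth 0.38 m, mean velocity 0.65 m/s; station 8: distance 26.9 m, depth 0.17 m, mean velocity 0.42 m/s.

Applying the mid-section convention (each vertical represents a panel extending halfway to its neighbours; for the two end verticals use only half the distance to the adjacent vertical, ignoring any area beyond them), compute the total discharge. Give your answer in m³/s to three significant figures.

7.12 m³/s

w_1 = (2.4 − 0.0)/2 = 1.2 m; q_1 = 0.32 × 0.13 × 1.2 = 0.04992 m³/s
w_2 = (8.0 − 0.0)/2 = 4 m; q_2 = 0.69 × 0.23 × 4 = 0.6348 m³/s
w_3 = (11.9 − 2.4)/2 = 4.75 m; q_3 = 0.70 × 0.38 × 4.75 = 1.264 m³/s
w_4 = (13.7 − 8.0)/2 = 2.85 m; q_4 = 0.78 × 0.58 × 2.85 = 1.289 m³/s
w_5 = (17.2 − 11.9)/2 = 2.65 m; q_5 = 0.77 × 0.43 × 2.65 = 0.8774 m³/s
w_6 = (23.5 − 13.7)/2 = 4.9 m; q_6 = 0.78 × 0.44 × 4.9 = 1.682 m³/s
w_7 = (26.9 − 17.2)/2 = 4.85 m; q_7 = 0.65 × 0.38 × 4.85 = 1.198 m³/s
w_8 = (26.9 − 23.5)/2 = 1.7 m; q_8 = 0.42 × 0.17 × 1.7 = 0.1214 m³/s
Q = Σ qᵢ = 7.116 m³/s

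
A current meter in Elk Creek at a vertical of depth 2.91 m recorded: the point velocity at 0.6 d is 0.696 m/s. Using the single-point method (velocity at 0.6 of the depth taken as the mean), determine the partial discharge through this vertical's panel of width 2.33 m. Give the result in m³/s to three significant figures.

4.72 m³/s

v̄ = v₀.₆ = 0.696 m/s
q = v̄ × d × w = 0.6960 × 2.91 × 2.33 = 4.719 m³/s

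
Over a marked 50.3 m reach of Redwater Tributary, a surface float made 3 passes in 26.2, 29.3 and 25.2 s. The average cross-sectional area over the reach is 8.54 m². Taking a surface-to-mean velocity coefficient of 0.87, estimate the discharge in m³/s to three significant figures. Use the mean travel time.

t̄ = (26.2 + 29.3 + 25.2) / 3 = 26.9 s
v_surface = L / t̄ = 50.3 / 26.9 = 1.870 m/s
v_mean = 0.87 × 1.870 = 1.627 m/s
Q = A × v_mean = 8.54 × 1.627 = 13.89 m³/s

13.9 m³/s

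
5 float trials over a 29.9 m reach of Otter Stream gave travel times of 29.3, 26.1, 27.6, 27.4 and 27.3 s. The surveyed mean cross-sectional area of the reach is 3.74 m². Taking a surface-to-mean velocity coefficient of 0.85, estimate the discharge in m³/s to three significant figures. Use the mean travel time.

3.45 m³/s

t̄ = (29.3 + 26.1 + 27.6 + 27.4 + 27.3) / 5 = 27.54 s
v_surface = L / t̄ = 29.9 / 27.54 = 1.086 m/s
v_mean = 0.85 × 1.086 = 0.9228 m/s
Q = A × v_mean = 3.74 × 0.9228 = 3.451 m³/s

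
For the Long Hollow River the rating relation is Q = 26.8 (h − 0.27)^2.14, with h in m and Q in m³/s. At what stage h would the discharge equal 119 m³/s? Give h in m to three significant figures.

h − h₀ = (Q/C)^(1/b) = (119/26.8)^(1/2.14) = 2.007 m
h = 0.27 + 2.007 = 2.277 m

2.28 m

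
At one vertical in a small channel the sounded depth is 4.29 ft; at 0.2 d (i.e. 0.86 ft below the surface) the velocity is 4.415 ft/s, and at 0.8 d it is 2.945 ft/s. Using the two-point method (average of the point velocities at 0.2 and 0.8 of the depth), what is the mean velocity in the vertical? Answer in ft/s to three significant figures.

v̄ = (4.415 + 2.945) / 2 = 3.680 ft/s

3.68 ft/s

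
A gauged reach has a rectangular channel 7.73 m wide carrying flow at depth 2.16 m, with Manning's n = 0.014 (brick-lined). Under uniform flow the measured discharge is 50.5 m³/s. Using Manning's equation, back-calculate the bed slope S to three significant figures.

0.00116

A = b·y = 7.73 × 2.16 = 16.70 m²
P = b + 2y = 7.73 + 2×2.16 = 12.05 m
R = A/P = 16.70/12.05 = 1.386 m
S = (Q·n / (1·A·R^(2/3)))² = (50.5×0.014 / (1×16.70×1.243))² = 0.001161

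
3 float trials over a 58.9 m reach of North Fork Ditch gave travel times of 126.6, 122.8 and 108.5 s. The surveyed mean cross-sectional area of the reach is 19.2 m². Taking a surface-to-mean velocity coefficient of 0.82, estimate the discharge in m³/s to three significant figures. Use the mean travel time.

t̄ = (126.6 + 122.8 + 108.5) / 3 = 119.3 s
v_surface = L / t̄ = 58.9 / 119.3 = 0.4937 m/s
v_mean = 0.82 × 0.4937 = 0.4048 m/s
Q = A × v_mean = 19.2 × 0.4048 = 7.773 m³/s

7.77 m³/s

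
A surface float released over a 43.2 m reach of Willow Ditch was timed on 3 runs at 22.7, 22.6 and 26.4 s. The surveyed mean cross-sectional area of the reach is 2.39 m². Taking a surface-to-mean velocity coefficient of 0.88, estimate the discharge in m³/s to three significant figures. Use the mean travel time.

3.80 m³/s

t̄ = (22.7 + 22.6 + 26.4) / 3 = 23.9 s
v_surface = L / t̄ = 43.2 / 23.9 = 1.808 m/s
v_mean = 0.88 × 1.808 = 1.591 m/s
Q = A × v_mean = 2.39 × 1.591 = 3.802 m³/s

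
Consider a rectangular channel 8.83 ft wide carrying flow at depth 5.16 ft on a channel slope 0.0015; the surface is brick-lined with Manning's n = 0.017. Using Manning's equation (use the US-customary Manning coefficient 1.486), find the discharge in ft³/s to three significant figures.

A = b·y = 8.83 × 5.16 = 45.56 ft²
P = b + 2y = 8.83 + 2×5.16 = 19.15 ft
R = A/P = 45.56/19.15 = 2.379 ft
Q = (1.486/n)·A·R^(2/3)·S^(1/2) = (1.486/0.017) × 45.56 × 2.379^(2/3) × 0.0015^(1/2) = 274.9 ft³/s

275 ft³/s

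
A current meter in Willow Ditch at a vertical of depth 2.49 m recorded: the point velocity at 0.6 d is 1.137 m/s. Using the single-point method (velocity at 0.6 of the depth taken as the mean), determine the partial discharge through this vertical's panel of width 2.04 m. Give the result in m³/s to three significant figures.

v̄ = v₀.₆ = 1.137 m/s
q = v̄ × d × w = 1.137 × 2.49 × 2.04 = 5.776 m³/s

5.78 m³/s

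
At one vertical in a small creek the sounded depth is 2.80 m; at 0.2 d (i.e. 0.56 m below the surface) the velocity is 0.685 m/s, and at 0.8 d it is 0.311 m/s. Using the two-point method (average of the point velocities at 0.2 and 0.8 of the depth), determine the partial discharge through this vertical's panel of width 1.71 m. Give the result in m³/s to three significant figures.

2.38 m³/s

v̄ = (0.685 + 0.311) / 2 = 0.4980 m/s
q = v̄ × d × w = 0.4980 × 2.80 × 1.71 = 2.384 m³/s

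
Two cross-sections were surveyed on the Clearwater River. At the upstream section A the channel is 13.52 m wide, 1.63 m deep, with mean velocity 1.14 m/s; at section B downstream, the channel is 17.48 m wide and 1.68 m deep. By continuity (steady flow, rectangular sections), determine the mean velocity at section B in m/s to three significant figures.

0.855 m/s

Q = A₁V₁ = (13.52×1.63) × 1.14 = 25.12 m³/s
A₂ = 17.48 × 1.68 = 29.37 m²
V₂ = Q/A₂ = 25.12/29.37 = 0.8555 m/s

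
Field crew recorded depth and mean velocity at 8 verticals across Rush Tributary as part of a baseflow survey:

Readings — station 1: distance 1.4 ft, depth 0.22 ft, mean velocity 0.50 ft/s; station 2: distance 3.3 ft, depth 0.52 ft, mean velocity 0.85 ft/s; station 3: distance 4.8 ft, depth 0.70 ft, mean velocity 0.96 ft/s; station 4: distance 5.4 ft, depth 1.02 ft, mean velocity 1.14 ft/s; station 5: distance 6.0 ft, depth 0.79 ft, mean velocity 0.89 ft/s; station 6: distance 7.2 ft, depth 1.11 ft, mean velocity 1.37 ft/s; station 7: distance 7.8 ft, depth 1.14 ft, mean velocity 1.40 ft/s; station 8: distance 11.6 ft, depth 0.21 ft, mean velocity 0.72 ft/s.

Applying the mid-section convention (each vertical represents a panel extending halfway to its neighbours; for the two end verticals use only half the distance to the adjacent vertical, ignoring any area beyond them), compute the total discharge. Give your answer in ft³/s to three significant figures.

w_1 = (3.3 − 1.4)/2 = 0.95 ft; q_1 = 0.50 × 0.22 × 0.95 = 0.1045 ft³/s
w_2 = (4.8 − 1.4)/2 = 1.7 ft; q_2 = 0.85 × 0.52 × 1.7 = 0.7514 ft³/s
w_3 = (5.4 − 3.3)/2 = 1.05 ft; q_3 = 0.96 × 0.70 × 1.05 = 0.7056 ft³/s
w_4 = (6.0 − 4.8)/2 = 0.6 ft; q_4 = 1.14 × 1.02 × 0.6 = 0.6977 ft³/s
w_5 = (7.2 − 5.4)/2 = 0.9 ft; q_5 = 0.89 × 0.79 × 0.9 = 0.6328 ft³/s
w_6 = (7.8 − 6.0)/2 = 0.9 ft; q_6 = 1.37 × 1.11 × 0.9 = 1.369 ft³/s
w_7 = (11.6 − 7.2)/2 = 2.2 ft; q_7 = 1.40 × 1.14 × 2.2 = 3.511 ft³/s
w_8 = (11.6 − 7.8)/2 = 1.9 ft; q_8 = 0.72 × 0.21 × 1.9 = 0.2873 ft³/s
Q = Σ qᵢ = 8.059 ft³/s

8.06 ft³/s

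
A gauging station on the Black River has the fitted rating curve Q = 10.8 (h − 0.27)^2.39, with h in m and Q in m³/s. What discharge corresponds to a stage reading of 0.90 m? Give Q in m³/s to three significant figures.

3.58 m³/s

Q = 10.8 × (0.90 − 0.27)^2.39 = 10.8 × 0.63^2.39 = 3.580 m³/s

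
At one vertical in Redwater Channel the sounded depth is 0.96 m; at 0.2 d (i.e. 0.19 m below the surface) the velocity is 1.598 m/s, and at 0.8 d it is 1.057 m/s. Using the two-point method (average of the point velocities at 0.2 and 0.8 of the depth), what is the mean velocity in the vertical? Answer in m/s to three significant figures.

v̄ = (1.598 + 1.057) / 2 = 1.328 m/s

1.33 m/s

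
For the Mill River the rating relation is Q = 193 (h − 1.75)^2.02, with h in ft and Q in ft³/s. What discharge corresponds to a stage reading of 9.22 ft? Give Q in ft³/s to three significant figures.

Q = 193 × (9.22 − 1.75)^2.02 = 193 × 7.47^2.02 = 11210 ft³/s

11200 ft³/s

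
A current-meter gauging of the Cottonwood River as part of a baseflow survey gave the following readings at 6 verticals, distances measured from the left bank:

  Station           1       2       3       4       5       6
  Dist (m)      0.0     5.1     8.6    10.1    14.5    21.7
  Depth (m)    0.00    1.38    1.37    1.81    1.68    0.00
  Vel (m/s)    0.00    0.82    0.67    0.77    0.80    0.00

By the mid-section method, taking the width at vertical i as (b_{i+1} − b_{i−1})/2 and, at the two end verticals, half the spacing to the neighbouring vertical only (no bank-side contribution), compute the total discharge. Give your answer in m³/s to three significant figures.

19.1 m³/s

w_2 = (8.6 − 0.0)/2 = 4.3 m; q_2 = 0.82 × 1.38 × 4.3 = 4.866 m³/s
w_3 = (10.1 − 5.1)/2 = 2.5 m; q_3 = 0.67 × 1.37 × 2.5 = 2.295 m³/s
w_4 = (14.5 − 8.6)/2 = 2.95 m; q_4 = 0.77 × 1.81 × 2.95 = 4.111 m³/s
w_5 = (21.7 − 10.1)/2 = 5.8 m; q_5 = 0.80 × 1.68 × 5.8 = 7.795 m³/s
Stations 1, 6 contribute zero (depth or velocity is 0).
Q = Σ qᵢ = 19.07 m³/s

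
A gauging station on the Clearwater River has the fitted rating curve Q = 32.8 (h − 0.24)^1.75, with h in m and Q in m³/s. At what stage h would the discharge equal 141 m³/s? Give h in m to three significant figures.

h − h₀ = (Q/C)^(1/b) = (141/32.8)^(1/1.75) = 2.301 m
h = 0.24 + 2.301 = 2.541 m

2.54 m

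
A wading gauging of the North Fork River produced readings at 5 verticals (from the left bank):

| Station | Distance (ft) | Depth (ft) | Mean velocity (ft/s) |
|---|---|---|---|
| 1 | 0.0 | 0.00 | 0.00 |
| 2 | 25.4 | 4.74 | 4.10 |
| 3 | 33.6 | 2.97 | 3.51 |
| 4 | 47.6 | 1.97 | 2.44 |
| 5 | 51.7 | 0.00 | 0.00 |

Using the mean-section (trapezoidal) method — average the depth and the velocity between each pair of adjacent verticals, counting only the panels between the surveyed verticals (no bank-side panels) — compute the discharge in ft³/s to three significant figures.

Panel 1-2: Δb = 25.4 ft, d̄ = (0.00+4.74)/2 = 2.37, v̄ = (0.00+4.10)/2 = 2.05 → q = 25.4×2.37×2.05 = 123.4 ft³/s
Panel 2-3: Δb = 8.2 ft, d̄ = (4.74+2.97)/2 = 3.855, v̄ = (4.10+3.51)/2 = 3.805 → q = 8.2×3.855×3.805 = 120.3 ft³/s
Panel 3-4: Δb = 14 ft, d̄ = (2.97+1.97)/2 = 2.47, v̄ = (3.51+2.44)/2 = 2.975 → q = 14×2.47×2.975 = 102.9 ft³/s
Panel 4-5: Δb = 4.1 ft, d̄ = (1.97+0.00)/2 = 0.985, v̄ = (2.44+0.00)/2 = 1.22 → q = 4.1×0.985×1.22 = 4.927 ft³/s
Q = Σ q = 351.5 ft³/s

351 ft³/s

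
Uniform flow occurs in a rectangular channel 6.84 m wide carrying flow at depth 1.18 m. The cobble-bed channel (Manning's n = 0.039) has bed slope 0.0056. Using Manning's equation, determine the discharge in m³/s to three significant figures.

A = b·y = 6.84 × 1.18 = 8.071 m²
P = b + 2y = 6.84 + 2×1.18 = 9.200 m
R = A/P = 8.071/9.200 = 0.8773 m
Q = (1/n)·A·R^(2/3)·S^(1/2) = (1/0.039) × 8.071 × 0.8773^(2/3) × 0.0056^(1/2) = 14.19 m³/s

14.2 m³/s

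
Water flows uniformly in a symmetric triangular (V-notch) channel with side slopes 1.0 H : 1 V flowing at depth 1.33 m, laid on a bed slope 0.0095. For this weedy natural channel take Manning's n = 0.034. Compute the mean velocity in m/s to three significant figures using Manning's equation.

A = z·y² = 1.0×1.33² = 1.769 m²
P = 2y√(1+z²) = 2×1.33×√(1+1.0²) = 3.762 m
R = A/P = 1.769/3.762 = 0.4702 m
Q = (1/n)·A·R^(2/3)·S^(1/2) = (1/0.034) × 1.769 × 0.4702^(2/3) × 0.0095^(1/2) = 3.066 m³/s
V = Q/A = 3.066/1.769 = 1.733 m/s

1.73 m/s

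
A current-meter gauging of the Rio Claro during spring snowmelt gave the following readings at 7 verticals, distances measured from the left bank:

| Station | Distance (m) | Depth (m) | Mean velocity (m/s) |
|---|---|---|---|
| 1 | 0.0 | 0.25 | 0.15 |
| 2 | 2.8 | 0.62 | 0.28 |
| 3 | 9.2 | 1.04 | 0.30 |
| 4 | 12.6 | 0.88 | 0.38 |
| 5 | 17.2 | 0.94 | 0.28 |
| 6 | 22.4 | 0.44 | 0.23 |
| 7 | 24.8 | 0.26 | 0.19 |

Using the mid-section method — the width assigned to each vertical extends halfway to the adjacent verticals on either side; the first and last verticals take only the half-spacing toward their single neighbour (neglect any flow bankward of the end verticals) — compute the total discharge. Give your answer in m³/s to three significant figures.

w_1 = (2.8 − 0.0)/2 = 1.4 m; q_1 = 0.15 × 0.25 × 1.4 = 0.05250 m³/s
w_2 = (9.2 − 0.0)/2 = 4.6 m; q_2 = 0.28 × 0.62 × 4.6 = 0.7986 m³/s
w_3 = (12.6 − 2.8)/2 = 4.9 m; q_3 = 0.30 × 1.04 × 4.9 = 1.529 m³/s
w_4 = (17.2 − 9.2)/2 = 4 m; q_4 = 0.38 × 0.88 × 4 = 1.338 m³/s
w_5 = (22.4 − 12.6)/2 = 4.9 m; q_5 = 0.28 × 0.94 × 4.9 = 1.290 m³/s
w_6 = (24.8 − 17.2)/2 = 3.8 m; q_6 = 0.23 × 0.44 × 3.8 = 0.3846 m³/s
w_7 = (24.8 − 22.4)/2 = 1.2 m; q_7 = 0.19 × 0.26 × 1.2 = 0.05928 m³/s
Q = Σ qᵢ = 5.451 m³/s

5.45 m³/s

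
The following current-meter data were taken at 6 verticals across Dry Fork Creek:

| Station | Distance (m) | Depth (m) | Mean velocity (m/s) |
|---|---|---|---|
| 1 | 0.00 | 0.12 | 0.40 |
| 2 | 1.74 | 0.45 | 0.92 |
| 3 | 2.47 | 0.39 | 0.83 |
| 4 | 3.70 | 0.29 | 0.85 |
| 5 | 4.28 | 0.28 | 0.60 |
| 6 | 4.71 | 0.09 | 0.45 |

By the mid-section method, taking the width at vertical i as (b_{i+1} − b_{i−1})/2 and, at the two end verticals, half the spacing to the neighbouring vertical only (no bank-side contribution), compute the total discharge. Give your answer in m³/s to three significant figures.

1.19 m³/s

w_1 = (1.74 − 0.00)/2 = 0.87 m; q_1 = 0.40 × 0.12 × 0.87 = 0.04176 m³/s
w_2 = (2.47 − 0.00)/2 = 1.235 m; q_2 = 0.92 × 0.45 × 1.235 = 0.5113 m³/s
w_3 = (3.70 − 1.74)/2 = 0.98 m; q_3 = 0.83 × 0.39 × 0.98 = 0.3172 m³/s
w_4 = (4.28 − 2.47)/2 = 0.905 m; q_4 = 0.85 × 0.29 × 0.905 = 0.2231 m³/s
w_5 = (4.71 − 3.70)/2 = 0.505 m; q_5 = 0.60 × 0.28 × 0.505 = 0.08484 m³/s
w_6 = (4.71 − 4.28)/2 = 0.215 m; q_6 = 0.45 × 0.09 × 0.215 = 0.008708 m³/s
Q = Σ qᵢ = 1.187 m³/s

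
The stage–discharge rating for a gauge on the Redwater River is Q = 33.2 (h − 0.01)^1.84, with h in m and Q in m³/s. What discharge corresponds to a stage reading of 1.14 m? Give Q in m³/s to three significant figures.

41.6 m³/s

Q = 33.2 × (1.14 − 0.01)^1.84 = 33.2 × 1.13^1.84 = 41.57 m³/s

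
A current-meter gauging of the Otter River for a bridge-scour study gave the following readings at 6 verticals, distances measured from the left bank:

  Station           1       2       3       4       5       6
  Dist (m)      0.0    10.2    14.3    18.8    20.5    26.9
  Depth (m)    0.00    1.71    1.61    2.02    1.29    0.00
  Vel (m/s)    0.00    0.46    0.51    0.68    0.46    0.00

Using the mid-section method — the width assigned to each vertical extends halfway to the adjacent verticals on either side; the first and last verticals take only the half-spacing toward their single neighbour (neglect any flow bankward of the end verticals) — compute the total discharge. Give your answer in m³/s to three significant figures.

15.8 m³/s

w_2 = (14.3 − 0.0)/2 = 7.15 m; q_2 = 0.46 × 1.71 × 7.15 = 5.624 m³/s
w_3 = (18.8 − 10.2)/2 = 4.3 m; q_3 = 0.51 × 1.61 × 4.3 = 3.531 m³/s
w_4 = (20.5 − 14.3)/2 = 3.1 m; q_4 = 0.68 × 2.02 × 3.1 = 4.258 m³/s
w_5 = (26.9 − 18.8)/2 = 4.05 m; q_5 = 0.46 × 1.29 × 4.05 = 2.403 m³/s
Stations 1, 6 contribute zero (depth or velocity is 0).
Q = Σ qᵢ = 15.82 m³/s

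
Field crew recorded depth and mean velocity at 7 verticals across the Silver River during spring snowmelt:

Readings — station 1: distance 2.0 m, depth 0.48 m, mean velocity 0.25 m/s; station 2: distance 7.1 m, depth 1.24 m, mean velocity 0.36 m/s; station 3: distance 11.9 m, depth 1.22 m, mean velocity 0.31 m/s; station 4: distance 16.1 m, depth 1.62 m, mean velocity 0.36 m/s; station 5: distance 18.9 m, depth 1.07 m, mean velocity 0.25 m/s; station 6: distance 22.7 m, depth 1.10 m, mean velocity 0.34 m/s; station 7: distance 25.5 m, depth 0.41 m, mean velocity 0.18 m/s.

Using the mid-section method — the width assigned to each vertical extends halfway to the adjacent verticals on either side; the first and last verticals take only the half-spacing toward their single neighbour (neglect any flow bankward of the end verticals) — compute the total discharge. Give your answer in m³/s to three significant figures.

w_1 = (7.1 − 2.0)/2 = 2.55 m; q_1 = 0.25 × 0.48 × 2.55 = 0.3060 m³/s
w_2 = (11.9 − 2.0)/2 = 4.95 m; q_2 = 0.36 × 1.24 × 4.95 = 2.210 m³/s
w_3 = (16.1 − 7.1)/2 = 4.5 m; q_3 = 0.31 × 1.22 × 4.5 = 1.702 m³/s
w_4 = (18.9 − 11.9)/2 = 3.5 m; q_4 = 0.36 × 1.62 × 3.5 = 2.041 m³/s
w_5 = (22.7 − 16.1)/2 = 3.3 m; q_5 = 0.25 × 1.07 × 3.3 = 0.8828 m³/s
w_6 = (25.5 − 18.9)/2 = 3.3 m; q_6 = 0.34 × 1.10 × 3.3 = 1.234 m³/s
w_7 = (25.5 − 22.7)/2 = 1.4 m; q_7 = 0.18 × 0.41 × 1.4 = 0.1033 m³/s
Q = Σ qᵢ = 8.479 m³/s

8.48 m³/s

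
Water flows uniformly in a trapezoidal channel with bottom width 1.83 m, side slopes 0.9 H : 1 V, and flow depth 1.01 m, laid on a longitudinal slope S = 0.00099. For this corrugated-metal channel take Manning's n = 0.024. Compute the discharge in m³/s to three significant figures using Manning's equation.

A = (b + z·y)·y = (1.83 + 0.9×1.01)×1.01 = 2.766 m²
P = b + 2y√(1+z²) = 1.83 + 2×1.01×√(1+0.9²) = 4.548 m
R = A/P = 2.766/4.548 = 0.6083 m
Q = (1/n)·A·R^(2/3)·S^(1/2) = (1/0.024) × 2.766 × 0.6083^(2/3) × 0.00099^(1/2) = 2.604 m³/s

2.60 m³/s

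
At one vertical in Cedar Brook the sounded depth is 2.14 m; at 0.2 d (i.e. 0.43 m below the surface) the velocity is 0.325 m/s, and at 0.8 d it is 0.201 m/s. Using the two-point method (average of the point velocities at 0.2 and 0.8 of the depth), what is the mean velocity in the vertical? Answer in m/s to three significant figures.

v̄ = (0.325 + 0.201) / 2 = 0.2630 m/s

0.263 m/s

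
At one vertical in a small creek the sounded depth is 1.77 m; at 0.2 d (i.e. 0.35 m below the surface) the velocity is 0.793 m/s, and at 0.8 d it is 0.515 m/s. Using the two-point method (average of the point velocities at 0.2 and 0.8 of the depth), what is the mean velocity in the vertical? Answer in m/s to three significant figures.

0.654 m/s

v̄ = (0.793 + 0.515) / 2 = 0.6540 m/s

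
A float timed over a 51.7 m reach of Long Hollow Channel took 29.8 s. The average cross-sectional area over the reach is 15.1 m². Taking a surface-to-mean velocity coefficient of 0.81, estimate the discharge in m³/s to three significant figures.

v_surface = L / t̄ = 51.7 / 29.8 = 1.735 m/s
v_mean = 0.81 × 1.735 = 1.405 m/s
Q = A × v_mean = 15.1 × 1.405 = 21.22 m³/s

21.2 m³/s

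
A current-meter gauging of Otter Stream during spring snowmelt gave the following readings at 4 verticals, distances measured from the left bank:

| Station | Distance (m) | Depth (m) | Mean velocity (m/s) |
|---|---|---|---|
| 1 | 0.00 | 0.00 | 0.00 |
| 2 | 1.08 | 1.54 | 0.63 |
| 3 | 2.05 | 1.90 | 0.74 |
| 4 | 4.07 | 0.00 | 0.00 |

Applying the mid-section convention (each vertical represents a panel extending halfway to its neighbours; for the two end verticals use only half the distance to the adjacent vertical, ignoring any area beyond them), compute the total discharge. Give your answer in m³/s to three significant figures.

w_2 = (2.05 − 0.00)/2 = 1.025 m; q_2 = 0.63 × 1.54 × 1.025 = 0.9945 m³/s
w_3 = (4.07 − 1.08)/2 = 1.495 m; q_3 = 0.74 × 1.90 × 1.495 = 2.102 m³/s
Stations 1, 4 contribute zero (depth or velocity is 0).
Q = Σ qᵢ = 3.096 m³/s

3.10 m³/s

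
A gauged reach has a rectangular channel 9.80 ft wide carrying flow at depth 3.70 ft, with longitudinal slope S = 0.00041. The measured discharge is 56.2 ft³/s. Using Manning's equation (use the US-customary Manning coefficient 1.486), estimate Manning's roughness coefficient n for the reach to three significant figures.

0.0319

A = b·y = 9.80 × 3.70 = 36.26 ft²
P = b + 2y = 9.80 + 2×3.70 = 17.20 ft
R = A/P = 36.26/17.20 = 2.108 ft
n = (1.486/Q)·A·R^(2/3)·S^(1/2) = (1.486/56.2) × 36.26 × 1.644 × 0.02025 = 0.03192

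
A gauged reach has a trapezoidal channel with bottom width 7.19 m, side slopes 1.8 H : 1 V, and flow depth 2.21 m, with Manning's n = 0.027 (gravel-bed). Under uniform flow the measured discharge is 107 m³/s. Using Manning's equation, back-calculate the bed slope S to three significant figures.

0.00787

A = (b + z·y)·y = (7.19 + 1.8×2.21)×2.21 = 24.68 m²
P = b + 2y√(1+z²) = 7.19 + 2×2.21×√(1+1.8²) = 16.29 m
R = A/P = 24.68/16.29 = 1.515 m
S = (Q·n / (1·A·R^(2/3)))² = (107×0.027 / (1×24.68×1.319))² = 0.007874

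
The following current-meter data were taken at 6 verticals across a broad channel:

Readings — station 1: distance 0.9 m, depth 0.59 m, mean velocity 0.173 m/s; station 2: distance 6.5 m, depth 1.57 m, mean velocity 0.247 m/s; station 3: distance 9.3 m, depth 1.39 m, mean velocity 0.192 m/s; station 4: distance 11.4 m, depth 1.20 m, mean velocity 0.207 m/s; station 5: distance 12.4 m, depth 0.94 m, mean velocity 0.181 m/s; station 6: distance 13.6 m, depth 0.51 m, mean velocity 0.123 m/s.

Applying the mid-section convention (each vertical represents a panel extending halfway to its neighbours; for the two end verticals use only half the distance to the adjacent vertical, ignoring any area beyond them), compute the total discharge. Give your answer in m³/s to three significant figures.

w_1 = (6.5 − 0.9)/2 = 2.8 m; q_1 = 0.173 × 0.59 × 2.8 = 0.2858 m³/s
w_2 = (9.3 − 0.9)/2 = 4.2 m; q_2 = 0.247 × 1.57 × 4.2 = 1.629 m³/s
w_3 = (11.4 − 6.5)/2 = 2.45 m; q_3 = 0.192 × 1.39 × 2.45 = 0.6539 m³/s
w_4 = (12.4 − 9.3)/2 = 1.55 m; q_4 = 0.207 × 1.20 × 1.55 = 0.3850 m³/s
w_5 = (13.6 − 11.4)/2 = 1.1 m; q_5 = 0.181 × 0.94 × 1.1 = 0.1872 m³/s
w_6 = (13.6 − 12.4)/2 = 0.6 m; q_6 = 0.123 × 0.51 × 0.6 = 0.03764 m³/s
Q = Σ qᵢ = 3.178 m³/s

3.18 m³/s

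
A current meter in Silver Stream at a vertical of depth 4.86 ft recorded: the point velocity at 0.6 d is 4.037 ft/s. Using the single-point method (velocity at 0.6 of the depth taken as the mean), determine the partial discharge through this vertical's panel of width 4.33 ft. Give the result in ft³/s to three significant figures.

v̄ = v₀.₆ = 4.037 ft/s
q = v̄ × d × w = 4.037 × 4.86 × 4.33 = 84.95 ft³/s

85.0 ft³/s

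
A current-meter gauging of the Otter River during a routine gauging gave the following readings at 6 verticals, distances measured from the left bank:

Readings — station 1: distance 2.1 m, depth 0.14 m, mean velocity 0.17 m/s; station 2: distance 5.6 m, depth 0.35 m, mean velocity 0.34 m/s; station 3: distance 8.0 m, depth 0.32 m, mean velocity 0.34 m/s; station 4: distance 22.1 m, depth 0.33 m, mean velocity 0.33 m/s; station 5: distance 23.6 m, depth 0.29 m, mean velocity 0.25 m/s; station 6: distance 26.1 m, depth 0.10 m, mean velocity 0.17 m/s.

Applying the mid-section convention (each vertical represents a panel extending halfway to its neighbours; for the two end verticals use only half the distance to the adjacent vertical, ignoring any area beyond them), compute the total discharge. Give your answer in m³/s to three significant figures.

w_1 = (5.6 − 2.1)/2 = 1.75 m; q_1 = 0.17 × 0.14 × 1.75 = 0.04165 m³/s
w_2 = (8.0 − 2.1)/2 = 2.95 m; q_2 = 0.34 × 0.35 × 2.95 = 0.3511 m³/s
w_3 = (22.1 − 5.6)/2 = 8.25 m; q_3 = 0.34 × 0.32 × 8.25 = 0.8976 m³/s
w_4 = (23.6 − 8.0)/2 = 7.8 m; q_4 = 0.33 × 0.33 × 7.8 = 0.8494 m³/s
w_5 = (26.1 − 22.1)/2 = 2 m; q_5 = 0.25 × 0.29 × 2 = 0.1450 m³/s
w_6 = (26.1 − 23.6)/2 = 1.25 m; q_6 = 0.17 × 0.10 × 1.25 = 0.02125 m³/s
Q = Σ qᵢ = 2.306 m³/s

2.31 m³/s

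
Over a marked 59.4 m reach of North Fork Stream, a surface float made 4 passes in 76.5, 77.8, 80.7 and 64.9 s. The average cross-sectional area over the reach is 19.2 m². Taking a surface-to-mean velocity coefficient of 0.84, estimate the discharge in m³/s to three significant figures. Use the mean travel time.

t̄ = (76.5 + 77.8 + 80.7 + 64.9) / 4 = 74.975 s
v_surface = L / t̄ = 59.4 / 74.975 = 0.7923 m/s
v_mean = 0.84 × 0.7923 = 0.6655 m/s
Q = A × v_mean = 19.2 × 0.6655 = 12.78 m³/s

12.8 m³/s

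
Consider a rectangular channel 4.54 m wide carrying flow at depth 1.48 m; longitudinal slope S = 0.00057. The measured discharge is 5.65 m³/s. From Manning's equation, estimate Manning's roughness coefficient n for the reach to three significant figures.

0.0264

A = b·y = 4.54 × 1.48 = 6.719 m²
P = b + 2y = 4.54 + 2×1.48 = 7.500 m
R = A/P = 6.719/7.500 = 0.8959 m
n = (1/Q)·A·R^(2/3)·S^(1/2) = (1/5.65) × 6.719 × 0.9293 × 0.02387 = 0.02639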